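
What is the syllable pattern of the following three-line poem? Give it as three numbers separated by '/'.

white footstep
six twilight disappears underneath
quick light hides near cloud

Line 1: "white footstep": 1+2 = 3
Line 2: "six twilight disappears underneath": 1+2+3+3 = 9
Line 3: "quick light hides near cloud": 1+1+1+1+1 = 5

3/9/5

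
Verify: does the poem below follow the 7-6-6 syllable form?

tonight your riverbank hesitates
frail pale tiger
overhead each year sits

No

Line 1: "tonight your riverbank hesitates": 2+1+3+3 = 9 (expected 7)
Line 2: "frail pale tiger": 1+1+2 = 4 (expected 6)
Line 3: "overhead each year sits": 3+1+1+1 = 6 ✓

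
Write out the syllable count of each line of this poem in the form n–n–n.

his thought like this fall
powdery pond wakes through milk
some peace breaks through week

5–7–5

Line 1: his(1) + thought(1) + like(1) + this(1) + fall(1) = 5
Line 2: powdery(3) + pond(1) + wakes(1) + through(1) + milk(1) = 7
Line 3: some(1) + peace(1) + breaks(1) + through(1) + week(1) = 5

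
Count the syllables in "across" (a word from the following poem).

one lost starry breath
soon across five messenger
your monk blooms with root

2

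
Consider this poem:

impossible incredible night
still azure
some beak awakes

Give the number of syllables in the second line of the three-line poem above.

The second line: "still azure": 1+2 = 3

3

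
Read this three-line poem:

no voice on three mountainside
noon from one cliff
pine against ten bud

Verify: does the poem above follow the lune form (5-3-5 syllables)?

No

Line 1: no(1) + voice(1) + on(1) + three(1) + mountainside(3) = 7 (expected 5)
Line 2: noon(1) + from(1) + one(1) + cliff(1) = 4 (expected 3)
Line 3: pine(1) + against(2) + ten(1) + bud(1) = 5 ✓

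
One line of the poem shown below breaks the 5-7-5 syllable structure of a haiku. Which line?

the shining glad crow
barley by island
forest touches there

Line 1: the(1) + shining(2) + glad(1) + crow(1) = 5 ✓
Line 2: barley(2) + by(1) + island(2) = 5 (expected 7)
Line 3: forest(2) + touches(2) + there(1) = 5 ✓

Line 2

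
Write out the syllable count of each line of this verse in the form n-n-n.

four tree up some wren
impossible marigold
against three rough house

Line 1: four (1), tree (1), up (1), some (1), wren (1) → 5
Line 2: impossible (4), marigold (3) → 7
Line 3: against (2), three (1), rough (1), house (1) → 5

5-7-5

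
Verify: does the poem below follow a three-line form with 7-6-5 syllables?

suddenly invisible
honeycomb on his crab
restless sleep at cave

Yes

Line 1: suddenly (3), invisible (4) → 7 ✓
Line 2: honeycomb (3), on (1), his (1), crab (1) → 6 ✓
Line 3: restless (2), sleep (1), at (1), cave (1) → 5 ✓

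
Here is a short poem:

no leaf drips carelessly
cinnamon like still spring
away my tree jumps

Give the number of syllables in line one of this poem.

6

Line one: no (1), leaf (1), drips (1), carelessly (3) → 6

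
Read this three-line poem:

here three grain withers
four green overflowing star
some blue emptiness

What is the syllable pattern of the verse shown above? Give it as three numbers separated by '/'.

5/7/5

Line 1: here(1) + three(1) + grain(1) + withers(2) = 5
Line 2: four(1) + green(1) + overflowing(4) + star(1) = 7
Line 3: some(1) + blue(1) + emptiness(3) = 5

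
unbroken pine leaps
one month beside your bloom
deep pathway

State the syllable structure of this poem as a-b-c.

Line 1: "unbroken pine leaps": 3+1+1 = 5
Line 2: "one month beside your bloom": 1+1+2+1+1 = 6
Line 3: "deep pathway": 1+2 = 3

5-6-3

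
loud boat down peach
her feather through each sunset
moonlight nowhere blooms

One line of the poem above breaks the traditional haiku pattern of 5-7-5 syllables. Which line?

Line 1: "loud boat down peach": 1+1+1+1 = 4 (expected 5)
Line 2: "her feather through each sunset": 1+2+1+1+2 = 7 ✓
Line 3: "moonlight nowhere blooms": 2+2+1 = 5 ✓

The first line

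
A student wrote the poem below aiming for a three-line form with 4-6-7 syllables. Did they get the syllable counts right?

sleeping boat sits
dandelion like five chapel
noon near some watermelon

No

Line 1: sleeping (2), boat (1), sits (1) → 4 ✓
Line 2: dandelion (4), like (1), five (1), chapel (2) → 8 (expected 6)
Line 3: noon (1), near (1), some (1), watermelon (4) → 7 ✓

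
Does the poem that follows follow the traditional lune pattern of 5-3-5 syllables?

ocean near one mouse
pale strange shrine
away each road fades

Yes

Line 1: ocean(2) + near(1) + one(1) + mouse(1) = 5 ✓
Line 2: pale(1) + strange(1) + shrine(1) = 3 ✓
Line 3: away(2) + each(1) + road(1) + fades(1) = 5 ✓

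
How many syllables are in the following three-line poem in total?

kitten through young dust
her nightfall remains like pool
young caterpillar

Line 1: kitten(2) + through(1) + young(1) + dust(1) = 5
Line 2: her(1) + nightfall(2) + remains(2) + like(1) + pool(1) = 7
Line 3: young(1) + caterpillar(4) = 5
Total: 5 + 7 + 5 = 17

17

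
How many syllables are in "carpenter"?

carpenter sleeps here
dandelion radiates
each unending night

3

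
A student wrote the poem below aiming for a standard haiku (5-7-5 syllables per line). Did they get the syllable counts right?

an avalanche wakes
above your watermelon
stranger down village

Yes

Line 1: "an avalanche wakes": 1+3+1 = 5 ✓
Line 2: "above your watermelon": 2+1+4 = 7 ✓
Line 3: "stranger down village": 2+1+2 = 5 ✓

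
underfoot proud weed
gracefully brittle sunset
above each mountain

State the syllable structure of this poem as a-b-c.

5-7-5

Line 1: "underfoot proud weed": 3+1+1 = 5
Line 2: "gracefully brittle sunset": 3+2+2 = 7
Line 3: "above each mountain": 2+1+2 = 5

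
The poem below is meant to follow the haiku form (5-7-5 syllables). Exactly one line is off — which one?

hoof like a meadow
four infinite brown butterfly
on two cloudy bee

The second line

Line 1: "hoof like a meadow": 1+1+1+2 = 5 ✓
Line 2: "four infinite brown butterfly": 1+3+1+3 = 8 (expected 7)
Line 3: "on two cloudy bee": 1+1+2+1 = 5 ✓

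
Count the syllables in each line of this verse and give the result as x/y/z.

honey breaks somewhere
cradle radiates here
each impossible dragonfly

Line 1: honey(2) + breaks(1) + somewhere(2) = 5
Line 2: cradle(2) + radiates(3) + here(1) = 6
Line 3: each(1) + impossible(4) + dragonfly(3) = 8

5/6/8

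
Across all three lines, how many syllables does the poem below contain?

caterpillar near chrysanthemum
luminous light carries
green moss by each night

Line 1: caterpillar (4), near (1), chrysanthemum (4) → 9
Line 2: luminous (3), light (1), carries (2) → 6
Line 3: green (1), moss (1), by (1), each (1), night (1) → 5
Total: 9 + 6 + 5 = 20

20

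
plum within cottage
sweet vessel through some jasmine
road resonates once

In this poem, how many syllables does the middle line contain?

7

The middle line: sweet (1), vessel (2), through (1), some (1), jasmine (2) → 7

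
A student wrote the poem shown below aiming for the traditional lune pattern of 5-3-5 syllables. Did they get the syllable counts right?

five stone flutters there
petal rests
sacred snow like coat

Yes

Line 1: "five stone flutters there": 1+1+2+1 = 5 ✓
Line 2: "petal rests": 2+1 = 3 ✓
Line 3: "sacred snow like coat": 2+1+1+1 = 5 ✓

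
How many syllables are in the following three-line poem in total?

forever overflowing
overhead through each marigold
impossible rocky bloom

22

Line 1: "forever overflowing": 3+4 = 7
Line 2: "overhead through each marigold": 3+1+1+3 = 8
Line 3: "impossible rocky bloom": 4+2+1 = 7
Total: 7 + 8 + 7 = 22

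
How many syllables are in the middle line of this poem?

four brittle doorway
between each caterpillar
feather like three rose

7

The middle line: between(2) + each(1) + caterpillar(4) = 7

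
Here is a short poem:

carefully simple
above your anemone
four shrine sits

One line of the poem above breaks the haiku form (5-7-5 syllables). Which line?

Line 1: carefully (3), simple (2) → 5 ✓
Line 2: above (2), your (1), anemone (4) → 7 ✓
Line 3: four (1), shrine (1), sits (1) → 3 (expected 5)

The third line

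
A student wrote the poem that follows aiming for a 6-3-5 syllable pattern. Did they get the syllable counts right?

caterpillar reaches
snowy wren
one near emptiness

Yes

Line 1: caterpillar (4), reaches (2) → 6 ✓
Line 2: snowy (2), wren (1) → 3 ✓
Line 3: one (1), near (1), emptiness (3) → 5 ✓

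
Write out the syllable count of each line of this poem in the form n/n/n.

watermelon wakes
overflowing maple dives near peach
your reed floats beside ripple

5/9/7

Line 1: "watermelon wakes": 4+1 = 5
Line 2: "overflowing maple dives near peach": 4+2+1+1+1 = 9
Line 3: "your reed floats beside ripple": 1+1+1+2+2 = 7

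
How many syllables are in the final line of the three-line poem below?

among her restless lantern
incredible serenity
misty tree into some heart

7

The final line: "misty tree into some heart": 2+1+2+1+1 = 7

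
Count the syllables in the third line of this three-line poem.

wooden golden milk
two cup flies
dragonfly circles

5

The third line: "dragonfly circles": 3+2 = 5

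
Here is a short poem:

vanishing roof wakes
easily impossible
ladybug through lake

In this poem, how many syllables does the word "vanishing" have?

3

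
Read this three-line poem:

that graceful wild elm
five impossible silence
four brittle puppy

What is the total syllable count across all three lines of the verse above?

17

Line 1: that (1), graceful (2), wild (1), elm (1) → 5
Line 2: five (1), impossible (4), silence (2) → 7
Line 3: four (1), brittle (2), puppy (2) → 5
Total: 5 + 7 + 5 = 17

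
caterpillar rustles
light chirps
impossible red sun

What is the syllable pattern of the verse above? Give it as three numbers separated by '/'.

6/2/6

Line 1: caterpillar(4) + rustles(2) = 6
Line 2: light(1) + chirps(1) = 2
Line 3: impossible(4) + red(1) + sun(1) = 6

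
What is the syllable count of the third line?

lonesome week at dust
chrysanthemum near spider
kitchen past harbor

The third line: kitchen(2) + past(1) + harbor(2) = 5

5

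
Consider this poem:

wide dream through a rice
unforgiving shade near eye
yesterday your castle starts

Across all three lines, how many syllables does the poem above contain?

Line 1: wide (1), dream (1), through (1), a (1), rice (1) → 5
Line 2: unforgiving (4), shade (1), near (1), eye (1) → 7
Line 3: yesterday (3), your (1), castle (2), starts (1) → 7
Total: 5 + 7 + 7 = 19

19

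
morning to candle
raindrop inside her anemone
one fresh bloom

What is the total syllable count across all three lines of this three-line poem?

17

Line 1: morning (2), to (1), candle (2) → 5
Line 2: raindrop (2), inside (2), her (1), anemone (4) → 9
Line 3: one (1), fresh (1), bloom (1) → 3
Total: 5 + 9 + 3 = 17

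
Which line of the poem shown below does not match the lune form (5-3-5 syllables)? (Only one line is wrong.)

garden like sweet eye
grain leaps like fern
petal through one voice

The second line

Line 1: "garden like sweet eye": 2+1+1+1 = 5 ✓
Line 2: "grain leaps like fern": 1+1+1+1 = 4 (expected 3)
Line 3: "petal through one voice": 2+1+1+1 = 5 ✓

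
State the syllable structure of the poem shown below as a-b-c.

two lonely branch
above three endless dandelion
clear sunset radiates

Line 1: "two lonely branch": 1+2+1 = 4
Line 2: "above three endless dandelion": 2+1+2+4 = 9
Line 3: "clear sunset radiates": 1+2+3 = 6

4-9-6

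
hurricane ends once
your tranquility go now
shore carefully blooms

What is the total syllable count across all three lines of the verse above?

17

Line 1: "hurricane ends once": 3+1+1 = 5
Line 2: "your tranquility go now": 1+4+1+1 = 7
Line 3: "shore carefully blooms": 1+3+1 = 5
Total: 5 + 7 + 5 = 17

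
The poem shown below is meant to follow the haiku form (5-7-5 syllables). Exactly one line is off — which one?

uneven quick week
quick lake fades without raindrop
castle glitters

Line 3

Line 1: "uneven quick week": 3+1+1 = 5 ✓
Line 2: "quick lake fades without raindrop": 1+1+1+2+2 = 7 ✓
Line 3: "castle glitters": 2+2 = 4 (expected 5)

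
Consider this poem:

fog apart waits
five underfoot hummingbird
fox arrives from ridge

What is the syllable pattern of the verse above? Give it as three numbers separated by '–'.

4–7–5

Line 1: "fog apart waits": 1+2+1 = 4
Line 2: "five underfoot hummingbird": 1+3+3 = 7
Line 3: "fox arrives from ridge": 1+2+1+1 = 5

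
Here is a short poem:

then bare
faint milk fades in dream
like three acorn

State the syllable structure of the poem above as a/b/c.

Line 1: then (1), bare (1) → 2
Line 2: faint (1), milk (1), fades (1), in (1), dream (1) → 5
Line 3: like (1), three (1), acorn (2) → 4

2/5/4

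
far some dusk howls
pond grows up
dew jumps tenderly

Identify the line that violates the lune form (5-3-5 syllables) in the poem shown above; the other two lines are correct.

Line 1: "far some dusk howls": 1+1+1+1 = 4 (expected 5)
Line 2: "pond grows up": 1+1+1 = 3 ✓
Line 3: "dew jumps tenderly": 1+1+3 = 5 ✓

Line 1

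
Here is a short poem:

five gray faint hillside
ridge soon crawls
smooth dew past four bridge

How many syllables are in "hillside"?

"hillside" has 2 syllables.

2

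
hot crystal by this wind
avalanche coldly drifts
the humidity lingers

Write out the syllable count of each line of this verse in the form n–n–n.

6–6–7

Line 1: hot(1) + crystal(2) + by(1) + this(1) + wind(1) = 6
Line 2: avalanche(3) + coldly(2) + drifts(1) = 6
Line 3: the(1) + humidity(4) + lingers(2) = 7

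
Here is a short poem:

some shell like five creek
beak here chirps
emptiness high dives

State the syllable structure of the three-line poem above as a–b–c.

Line 1: some(1) + shell(1) + like(1) + five(1) + creek(1) = 5
Line 2: beak(1) + here(1) + chirps(1) = 3
Line 3: emptiness(3) + high(1) + dives(1) = 5

5–3–5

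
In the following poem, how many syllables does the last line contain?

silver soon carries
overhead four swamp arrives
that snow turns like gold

The last line: "that snow turns like gold": 1+1+1+1+1 = 5

5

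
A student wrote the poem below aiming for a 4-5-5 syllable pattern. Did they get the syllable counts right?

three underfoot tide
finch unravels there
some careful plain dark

Line 1: three(1) + underfoot(3) + tide(1) = 5 (expected 4)
Line 2: finch(1) + unravels(3) + there(1) = 5 ✓
Line 3: some(1) + careful(2) + plain(1) + dark(1) = 5 ✓

No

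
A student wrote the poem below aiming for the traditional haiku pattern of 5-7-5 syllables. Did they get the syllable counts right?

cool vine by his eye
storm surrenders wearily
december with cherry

No

Line 1: cool (1), vine (1), by (1), his (1), eye (1) → 5 ✓
Line 2: storm (1), surrenders (3), wearily (3) → 7 ✓
Line 3: december (3), with (1), cherry (2) → 6 (expected 5)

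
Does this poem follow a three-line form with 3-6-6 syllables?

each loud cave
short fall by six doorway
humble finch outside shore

Yes

Line 1: "each loud cave": 1+1+1 = 3 ✓
Line 2: "short fall by six doorway": 1+1+1+1+2 = 6 ✓
Line 3: "humble finch outside shore": 2+1+2+1 = 6 ✓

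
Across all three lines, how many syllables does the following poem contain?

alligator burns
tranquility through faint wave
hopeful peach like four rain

Line 1: alligator(4) + burns(1) = 5
Line 2: tranquility(4) + through(1) + faint(1) + wave(1) = 7
Line 3: hopeful(2) + peach(1) + like(1) + four(1) + rain(1) = 6
Total: 5 + 7 + 6 = 18

18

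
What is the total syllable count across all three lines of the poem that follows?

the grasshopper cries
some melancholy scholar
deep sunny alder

Line 1: the(1) + grasshopper(3) + cries(1) = 5
Line 2: some(1) + melancholy(4) + scholar(2) = 7
Line 3: deep(1) + sunny(2) + alder(2) = 5
Total: 5 + 7 + 5 = 17

17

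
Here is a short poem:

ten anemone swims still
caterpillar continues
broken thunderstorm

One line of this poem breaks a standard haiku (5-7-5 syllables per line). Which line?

Line 1: "ten anemone swims still": 1+4+1+1 = 7 (expected 5)
Line 2: "caterpillar continues": 4+3 = 7 ✓
Line 3: "broken thunderstorm": 2+3 = 5 ✓

Line 1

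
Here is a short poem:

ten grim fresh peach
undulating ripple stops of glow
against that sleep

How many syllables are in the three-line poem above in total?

17

Line 1: ten(1) + grim(1) + fresh(1) + peach(1) = 4
Line 2: undulating(4) + ripple(2) + stops(1) + of(1) + glow(1) = 9
Line 3: against(2) + that(1) + sleep(1) = 4
Total: 4 + 9 + 4 = 17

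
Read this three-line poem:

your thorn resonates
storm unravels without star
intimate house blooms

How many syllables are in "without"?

2

"without" has 2 syllables.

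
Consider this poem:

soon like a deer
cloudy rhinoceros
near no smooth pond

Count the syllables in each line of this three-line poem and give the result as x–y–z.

4–6–4

Line 1: soon(1) + like(1) + a(1) + deer(1) = 4
Line 2: cloudy(2) + rhinoceros(4) = 6
Line 3: near(1) + no(1) + smooth(1) + pond(1) = 4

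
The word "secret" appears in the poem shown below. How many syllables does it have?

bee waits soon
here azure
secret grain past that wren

2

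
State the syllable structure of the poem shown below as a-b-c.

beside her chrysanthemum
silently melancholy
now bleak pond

7-7-3

Line 1: beside(2) + her(1) + chrysanthemum(4) = 7
Line 2: silently(3) + melancholy(4) = 7
Line 3: now(1) + bleak(1) + pond(1) = 3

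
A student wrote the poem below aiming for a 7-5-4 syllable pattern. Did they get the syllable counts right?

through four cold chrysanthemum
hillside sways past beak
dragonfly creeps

Yes

Line 1: "through four cold chrysanthemum": 1+1+1+4 = 7 ✓
Line 2: "hillside sways past beak": 2+1+1+1 = 5 ✓
Line 3: "dragonfly creeps": 3+1 = 4 ✓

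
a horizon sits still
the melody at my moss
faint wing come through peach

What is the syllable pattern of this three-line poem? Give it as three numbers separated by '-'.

Line 1: a (1), horizon (3), sits (1), still (1) → 6
Line 2: the (1), melody (3), at (1), my (1), moss (1) → 7
Line 3: faint (1), wing (1), come (1), through (1), peach (1) → 5

6-7-5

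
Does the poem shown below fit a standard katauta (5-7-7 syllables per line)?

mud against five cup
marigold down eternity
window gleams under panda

Line 1: mud (1), against (2), five (1), cup (1) → 5 ✓
Line 2: marigold (3), down (1), eternity (4) → 8 (expected 7)
Line 3: window (2), gleams (1), under (2), panda (2) → 7 ✓

No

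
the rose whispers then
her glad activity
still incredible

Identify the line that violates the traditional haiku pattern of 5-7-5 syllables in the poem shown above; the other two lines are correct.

Line 1: "the rose whispers then": 1+1+2+1 = 5 ✓
Line 2: "her glad activity": 1+1+4 = 6 (expected 7)
Line 3: "still incredible": 1+4 = 5 ✓

The second line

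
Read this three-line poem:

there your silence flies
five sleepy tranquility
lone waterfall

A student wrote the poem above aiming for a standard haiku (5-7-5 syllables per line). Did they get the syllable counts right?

Line 1: "there your silence flies": 1+1+2+1 = 5 ✓
Line 2: "five sleepy tranquility": 1+2+4 = 7 ✓
Line 3: "lone waterfall": 1+3 = 4 (expected 5)

No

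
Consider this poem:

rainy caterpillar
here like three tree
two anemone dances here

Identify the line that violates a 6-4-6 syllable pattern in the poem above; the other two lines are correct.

Line 3

Line 1: rainy (2), caterpillar (4) → 6 ✓
Line 2: here (1), like (1), three (1), tree (1) → 4 ✓
Line 3: two (1), anemone (4), dances (2), here (1) → 8 (expected 6)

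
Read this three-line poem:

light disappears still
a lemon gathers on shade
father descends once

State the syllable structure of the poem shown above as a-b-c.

Line 1: "light disappears still": 1+3+1 = 5
Line 2: "a lemon gathers on shade": 1+2+2+1+1 = 7
Line 3: "father descends once": 2+2+1 = 5

5-7-5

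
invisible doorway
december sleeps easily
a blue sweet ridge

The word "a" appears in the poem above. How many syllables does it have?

"a" has 1 syllable.

1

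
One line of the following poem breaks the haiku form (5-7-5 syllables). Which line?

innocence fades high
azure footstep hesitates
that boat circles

Line 1: "innocence fades high": 3+1+1 = 5 ✓
Line 2: "azure footstep hesitates": 2+2+3 = 7 ✓
Line 3: "that boat circles": 1+1+2 = 4 (expected 5)

Line 3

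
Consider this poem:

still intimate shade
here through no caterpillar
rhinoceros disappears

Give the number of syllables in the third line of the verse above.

7

The third line: "rhinoceros disappears": 4+3 = 7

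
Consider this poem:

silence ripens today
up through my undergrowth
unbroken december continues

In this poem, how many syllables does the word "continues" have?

3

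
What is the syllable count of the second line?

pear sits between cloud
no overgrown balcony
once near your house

The second line: "no overgrown balcony": 1+3+3 = 7

7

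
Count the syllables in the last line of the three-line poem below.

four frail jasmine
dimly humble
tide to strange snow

The last line: tide(1) + to(1) + strange(1) + snow(1) = 4

4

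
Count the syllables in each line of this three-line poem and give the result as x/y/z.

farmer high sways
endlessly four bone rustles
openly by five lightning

4/7/7

Line 1: farmer (2), high (1), sways (1) → 4
Line 2: endlessly (3), four (1), bone (1), rustles (2) → 7
Line 3: openly (3), by (1), five (1), lightning (2) → 7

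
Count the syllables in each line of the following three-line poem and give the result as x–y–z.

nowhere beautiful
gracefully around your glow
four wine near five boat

Line 1: "nowhere beautiful": 2+3 = 5
Line 2: "gracefully around your glow": 3+2+1+1 = 7
Line 3: "four wine near five boat": 1+1+1+1+1 = 5

5–7–5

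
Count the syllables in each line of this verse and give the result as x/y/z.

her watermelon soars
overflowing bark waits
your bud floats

6/6/3

Line 1: her (1), watermelon (4), soars (1) → 6
Line 2: overflowing (4), bark (1), waits (1) → 6
Line 3: your (1), bud (1), floats (1) → 3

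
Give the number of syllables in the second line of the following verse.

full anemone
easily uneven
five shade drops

6

The second line: easily(3) + uneven(3) = 6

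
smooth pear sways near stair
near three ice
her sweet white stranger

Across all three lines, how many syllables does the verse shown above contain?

Line 1: smooth (1), pear (1), sways (1), near (1), stair (1) → 5
Line 2: near (1), three (1), ice (1) → 3
Line 3: her (1), sweet (1), white (1), stranger (2) → 5
Total: 5 + 3 + 5 = 13

13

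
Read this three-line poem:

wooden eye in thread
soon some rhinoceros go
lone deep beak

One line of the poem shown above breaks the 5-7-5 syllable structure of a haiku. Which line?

Line 1: wooden (2), eye (1), in (1), thread (1) → 5 ✓
Line 2: soon (1), some (1), rhinoceros (4), go (1) → 7 ✓
Line 3: lone (1), deep (1), beak (1) → 3 (expected 5)

Line 3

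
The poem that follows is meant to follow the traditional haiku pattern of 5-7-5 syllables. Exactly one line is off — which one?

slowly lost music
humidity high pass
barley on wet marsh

The second line

Line 1: "slowly lost music": 2+1+2 = 5 ✓
Line 2: "humidity high pass": 4+1+1 = 6 (expected 7)
Line 3: "barley on wet marsh": 2+1+1+1 = 5 ✓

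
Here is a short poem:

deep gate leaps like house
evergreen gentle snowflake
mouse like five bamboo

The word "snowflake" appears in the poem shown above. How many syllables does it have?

2

"snowflake" has 2 syllables.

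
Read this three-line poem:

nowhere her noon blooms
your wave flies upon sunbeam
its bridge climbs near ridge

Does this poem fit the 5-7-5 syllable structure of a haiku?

Yes

Line 1: nowhere (2), her (1), noon (1), blooms (1) → 5 ✓
Line 2: your (1), wave (1), flies (1), upon (2), sunbeam (2) → 7 ✓
Line 3: its (1), bridge (1), climbs (1), near (1), ridge (1) → 5 ✓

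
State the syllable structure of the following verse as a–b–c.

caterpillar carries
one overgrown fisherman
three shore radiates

6–7–5

Line 1: caterpillar (4), carries (2) → 6
Line 2: one (1), overgrown (3), fisherman (3) → 7
Line 3: three (1), shore (1), radiates (3) → 5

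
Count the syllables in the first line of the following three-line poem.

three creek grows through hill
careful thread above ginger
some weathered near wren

The first line: three(1) + creek(1) + grows(1) + through(1) + hill(1) = 5

5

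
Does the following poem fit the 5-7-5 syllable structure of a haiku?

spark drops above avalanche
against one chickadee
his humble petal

No

Line 1: "spark drops above avalanche": 1+1+2+3 = 7 (expected 5)
Line 2: "against one chickadee": 2+1+3 = 6 (expected 7)
Line 3: "his humble petal": 1+2+2 = 5 ✓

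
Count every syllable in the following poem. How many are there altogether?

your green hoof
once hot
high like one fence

Line 1: "your green hoof": 1+1+1 = 3
Line 2: "once hot": 1+1 = 2
Line 3: "high like one fence": 1+1+1+1 = 4
Total: 3 + 2 + 4 = 9

9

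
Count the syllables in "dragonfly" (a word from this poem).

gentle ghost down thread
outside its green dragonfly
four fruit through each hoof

3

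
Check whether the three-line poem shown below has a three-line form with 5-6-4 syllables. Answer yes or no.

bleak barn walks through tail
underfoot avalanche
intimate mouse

Yes

Line 1: bleak(1) + barn(1) + walks(1) + through(1) + tail(1) = 5 ✓
Line 2: underfoot(3) + avalanche(3) = 6 ✓
Line 3: intimate(3) + mouse(1) = 4 ✓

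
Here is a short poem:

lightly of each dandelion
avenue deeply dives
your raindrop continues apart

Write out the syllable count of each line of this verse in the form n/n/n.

8/6/8

Line 1: lightly (2), of (1), each (1), dandelion (4) → 8
Line 2: avenue (3), deeply (2), dives (1) → 6
Line 3: your (1), raindrop (2), continues (3), apart (2) → 8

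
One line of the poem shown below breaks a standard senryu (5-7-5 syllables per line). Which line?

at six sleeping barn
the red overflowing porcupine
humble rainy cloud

The second line

Line 1: "at six sleeping barn": 1+1+2+1 = 5 ✓
Line 2: "the red overflowing porcupine": 1+1+4+3 = 9 (expected 7)
Line 3: "humble rainy cloud": 2+2+1 = 5 ✓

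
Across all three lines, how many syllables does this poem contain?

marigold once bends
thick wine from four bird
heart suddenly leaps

Line 1: marigold(3) + once(1) + bends(1) = 5
Line 2: thick(1) + wine(1) + from(1) + four(1) + bird(1) = 5
Line 3: heart(1) + suddenly(3) + leaps(1) = 5
Total: 5 + 5 + 5 = 15

15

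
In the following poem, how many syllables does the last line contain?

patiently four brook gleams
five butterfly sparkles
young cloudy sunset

5

The last line: young (1), cloudy (2), sunset (2) → 5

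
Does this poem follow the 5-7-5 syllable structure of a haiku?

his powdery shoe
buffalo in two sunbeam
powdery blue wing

Yes

Line 1: his(1) + powdery(3) + shoe(1) = 5 ✓
Line 2: buffalo(3) + in(1) + two(1) + sunbeam(2) = 7 ✓
Line 3: powdery(3) + blue(1) + wing(1) = 5 ✓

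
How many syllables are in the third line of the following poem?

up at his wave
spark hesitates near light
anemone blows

The third line: anemone (4), blows (1) → 5

5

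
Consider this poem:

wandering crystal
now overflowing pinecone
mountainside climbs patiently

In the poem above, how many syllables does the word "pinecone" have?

2

"pinecone" has 2 syllables.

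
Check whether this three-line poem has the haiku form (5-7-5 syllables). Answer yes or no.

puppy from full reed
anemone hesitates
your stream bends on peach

Line 1: puppy(2) + from(1) + full(1) + reed(1) = 5 ✓
Line 2: anemone(4) + hesitates(3) = 7 ✓
Line 3: your(1) + stream(1) + bends(1) + on(1) + peach(1) = 5 ✓

Yes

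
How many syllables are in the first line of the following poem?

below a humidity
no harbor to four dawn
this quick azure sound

7

The first line: below (2), a (1), humidity (4) → 7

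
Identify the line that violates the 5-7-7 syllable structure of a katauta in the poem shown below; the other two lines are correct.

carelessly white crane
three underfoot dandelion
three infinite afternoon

Line 1: carelessly(3) + white(1) + crane(1) = 5 ✓
Line 2: three(1) + underfoot(3) + dandelion(4) = 8 (expected 7)
Line 3: three(1) + infinite(3) + afternoon(3) = 7 ✓

The second line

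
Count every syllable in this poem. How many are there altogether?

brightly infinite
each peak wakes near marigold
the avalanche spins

17

Line 1: "brightly infinite": 2+3 = 5
Line 2: "each peak wakes near marigold": 1+1+1+1+3 = 7
Line 3: "the avalanche spins": 1+3+1 = 5
Total: 5 + 7 + 5 = 17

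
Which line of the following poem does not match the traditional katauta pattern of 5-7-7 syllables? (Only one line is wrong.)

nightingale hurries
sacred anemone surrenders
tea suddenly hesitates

Line 1: "nightingale hurries": 3+2 = 5 ✓
Line 2: "sacred anemone surrenders": 2+4+3 = 9 (expected 7)
Line 3: "tea suddenly hesitates": 1+3+3 = 7 ✓

Line 2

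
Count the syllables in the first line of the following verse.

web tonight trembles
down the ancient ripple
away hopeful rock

The first line: web (1), tonight (2), trembles (2) → 5

5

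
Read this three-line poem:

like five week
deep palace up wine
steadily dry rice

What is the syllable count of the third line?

The third line: steadily (3), dry (1), rice (1) → 5

5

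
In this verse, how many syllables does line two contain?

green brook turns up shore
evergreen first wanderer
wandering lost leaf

7

Line two: evergreen (3), first (1), wanderer (3) → 7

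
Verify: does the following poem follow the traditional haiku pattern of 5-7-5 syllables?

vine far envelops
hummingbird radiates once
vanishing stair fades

Line 1: "vine far envelops": 1+1+3 = 5 ✓
Line 2: "hummingbird radiates once": 3+3+1 = 7 ✓
Line 3: "vanishing stair fades": 3+1+1 = 5 ✓

Yes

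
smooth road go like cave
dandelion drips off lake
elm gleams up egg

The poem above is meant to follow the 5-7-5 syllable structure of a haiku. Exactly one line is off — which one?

Line 1: "smooth road go like cave": 1+1+1+1+1 = 5 ✓
Line 2: "dandelion drips off lake": 4+1+1+1 = 7 ✓
Line 3: "elm gleams up egg": 1+1+1+1 = 4 (expected 5)

The third line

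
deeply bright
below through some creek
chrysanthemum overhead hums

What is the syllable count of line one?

Line one: deeply(2) + bright(1) = 3

3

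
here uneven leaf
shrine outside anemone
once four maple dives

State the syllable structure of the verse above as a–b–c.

5–7–5

Line 1: here(1) + uneven(3) + leaf(1) = 5
Line 2: shrine(1) + outside(2) + anemone(4) = 7
Line 3: once(1) + four(1) + maple(2) + dives(1) = 5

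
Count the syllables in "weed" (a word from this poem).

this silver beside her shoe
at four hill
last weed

1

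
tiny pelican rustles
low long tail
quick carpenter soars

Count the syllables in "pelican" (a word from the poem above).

3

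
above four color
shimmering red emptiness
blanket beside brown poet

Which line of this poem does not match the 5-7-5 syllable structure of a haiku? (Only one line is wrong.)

Line 1: above (2), four (1), color (2) → 5 ✓
Line 2: shimmering (3), red (1), emptiness (3) → 7 ✓
Line 3: blanket (2), beside (2), brown (1), poet (2) → 7 (expected 5)

Line 3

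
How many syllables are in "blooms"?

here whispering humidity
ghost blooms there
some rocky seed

1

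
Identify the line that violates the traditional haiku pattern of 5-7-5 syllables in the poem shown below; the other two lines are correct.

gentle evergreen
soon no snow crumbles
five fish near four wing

Line 2

Line 1: "gentle evergreen": 2+3 = 5 ✓
Line 2: "soon no snow crumbles": 1+1+1+2 = 5 (expected 7)
Line 3: "five fish near four wing": 1+1+1+1+1 = 5 ✓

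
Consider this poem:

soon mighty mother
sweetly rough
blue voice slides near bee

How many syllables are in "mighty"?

2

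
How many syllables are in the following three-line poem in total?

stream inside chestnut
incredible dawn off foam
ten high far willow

17

Line 1: stream(1) + inside(2) + chestnut(2) = 5
Line 2: incredible(4) + dawn(1) + off(1) + foam(1) = 7
Line 3: ten(1) + high(1) + far(1) + willow(2) = 5
Total: 5 + 7 + 5 = 17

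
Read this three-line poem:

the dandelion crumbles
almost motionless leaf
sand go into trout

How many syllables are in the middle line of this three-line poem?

6

The middle line: "almost motionless leaf": 2+3+1 = 6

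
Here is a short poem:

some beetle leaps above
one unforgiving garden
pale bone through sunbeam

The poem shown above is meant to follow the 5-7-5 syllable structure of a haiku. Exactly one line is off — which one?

Line 1: some(1) + beetle(2) + leaps(1) + above(2) = 6 (expected 5)
Line 2: one(1) + unforgiving(4) + garden(2) = 7 ✓
Line 3: pale(1) + bone(1) + through(1) + sunbeam(2) = 5 ✓

Line 1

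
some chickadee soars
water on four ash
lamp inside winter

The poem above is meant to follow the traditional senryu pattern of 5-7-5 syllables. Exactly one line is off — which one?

Line 1: some (1), chickadee (3), soars (1) → 5 ✓
Line 2: water (2), on (1), four (1), ash (1) → 5 (expected 7)
Line 3: lamp (1), inside (2), winter (2) → 5 ✓

Line 2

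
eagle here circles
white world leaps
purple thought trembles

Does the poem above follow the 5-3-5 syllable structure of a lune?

Yes

Line 1: eagle (2), here (1), circles (2) → 5 ✓
Line 2: white (1), world (1), leaps (1) → 3 ✓
Line 3: purple (2), thought (1), trembles (2) → 5 ✓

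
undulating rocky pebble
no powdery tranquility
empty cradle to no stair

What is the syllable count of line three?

7

Line three: empty(2) + cradle(2) + to(1) + no(1) + stair(1) = 7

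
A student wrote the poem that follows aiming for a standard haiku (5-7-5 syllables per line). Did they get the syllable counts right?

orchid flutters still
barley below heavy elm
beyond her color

Yes

Line 1: orchid (2), flutters (2), still (1) → 5 ✓
Line 2: barley (2), below (2), heavy (2), elm (1) → 7 ✓
Line 3: beyond (2), her (1), color (2) → 5 ✓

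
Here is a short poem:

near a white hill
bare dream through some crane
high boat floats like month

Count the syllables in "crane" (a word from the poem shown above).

1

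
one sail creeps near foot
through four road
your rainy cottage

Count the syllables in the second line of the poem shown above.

The second line: through (1), four (1), road (1) → 3

3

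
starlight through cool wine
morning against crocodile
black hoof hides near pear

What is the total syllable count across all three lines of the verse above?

17

Line 1: starlight(2) + through(1) + cool(1) + wine(1) = 5
Line 2: morning(2) + against(2) + crocodile(3) = 7
Line 3: black(1) + hoof(1) + hides(1) + near(1) + pear(1) = 5
Total: 5 + 7 + 5 = 17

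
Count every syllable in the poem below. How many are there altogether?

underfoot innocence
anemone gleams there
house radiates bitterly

19

Line 1: "underfoot innocence": 3+3 = 6
Line 2: "anemone gleams there": 4+1+1 = 6
Line 3: "house radiates bitterly": 1+3+3 = 7
Total: 6 + 6 + 7 = 19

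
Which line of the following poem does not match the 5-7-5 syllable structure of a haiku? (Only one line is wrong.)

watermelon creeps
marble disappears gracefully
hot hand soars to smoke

Line 1: "watermelon creeps": 4+1 = 5 ✓
Line 2: "marble disappears gracefully": 2+3+3 = 8 (expected 7)
Line 3: "hot hand soars to smoke": 1+1+1+1+1 = 5 ✓

Line 2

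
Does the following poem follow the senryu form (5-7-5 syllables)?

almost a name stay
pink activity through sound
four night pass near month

Yes

Line 1: almost (2), a (1), name (1), stay (1) → 5 ✓
Line 2: pink (1), activity (4), through (1), sound (1) → 7 ✓
Line 3: four (1), night (1), pass (1), near (1), month (1) → 5 ✓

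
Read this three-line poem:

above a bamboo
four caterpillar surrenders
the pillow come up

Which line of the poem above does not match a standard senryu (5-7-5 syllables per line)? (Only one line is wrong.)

Line 1: "above a bamboo": 2+1+2 = 5 ✓
Line 2: "four caterpillar surrenders": 1+4+3 = 8 (expected 7)
Line 3: "the pillow come up": 1+2+1+1 = 5 ✓

The second line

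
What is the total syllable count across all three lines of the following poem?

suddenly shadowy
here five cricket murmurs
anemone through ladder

19

Line 1: "suddenly shadowy": 3+3 = 6
Line 2: "here five cricket murmurs": 1+1+2+2 = 6
Line 3: "anemone through ladder": 4+1+2 = 7
Total: 6 + 6 + 7 = 19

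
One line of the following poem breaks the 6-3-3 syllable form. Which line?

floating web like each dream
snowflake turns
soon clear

Line 1: "floating web like each dream": 2+1+1+1+1 = 6 ✓
Line 2: "snowflake turns": 2+1 = 3 ✓
Line 3: "soon clear": 1+1 = 2 (expected 3)

The third line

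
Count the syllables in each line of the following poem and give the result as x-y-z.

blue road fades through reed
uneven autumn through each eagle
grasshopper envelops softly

Line 1: blue (1), road (1), fades (1), through (1), reed (1) → 5
Line 2: uneven (3), autumn (2), through (1), each (1), eagle (2) → 9
Line 3: grasshopper (3), envelops (3), softly (2) → 8

5-9-8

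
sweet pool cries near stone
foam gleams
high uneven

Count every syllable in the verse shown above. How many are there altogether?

Line 1: "sweet pool cries near stone": 1+1+1+1+1 = 5
Line 2: "foam gleams": 1+1 = 2
Line 3: "high uneven": 1+3 = 4
Total: 5 + 2 + 4 = 11

11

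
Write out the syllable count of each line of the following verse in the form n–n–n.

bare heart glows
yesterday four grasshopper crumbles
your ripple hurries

Line 1: bare(1) + heart(1) + glows(1) = 3
Line 2: yesterday(3) + four(1) + grasshopper(3) + crumbles(2) = 9
Line 3: your(1) + ripple(2) + hurries(2) = 5

3–9–5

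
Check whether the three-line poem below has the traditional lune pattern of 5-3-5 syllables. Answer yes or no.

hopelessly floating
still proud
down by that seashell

Line 1: hopelessly(3) + floating(2) = 5 ✓
Line 2: still(1) + proud(1) = 2 (expected 3)
Line 3: down(1) + by(1) + that(1) + seashell(2) = 5 ✓

No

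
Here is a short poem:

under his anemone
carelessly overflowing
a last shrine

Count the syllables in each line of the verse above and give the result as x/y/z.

Line 1: "under his anemone": 2+1+4 = 7
Line 2: "carelessly overflowing": 3+4 = 7
Line 3: "a last shrine": 1+1+1 = 3

7/7/3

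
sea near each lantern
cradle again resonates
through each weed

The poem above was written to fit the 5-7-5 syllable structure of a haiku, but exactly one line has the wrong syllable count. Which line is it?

Line 1: sea(1) + near(1) + each(1) + lantern(2) = 5 ✓
Line 2: cradle(2) + again(2) + resonates(3) = 7 ✓
Line 3: through(1) + each(1) + weed(1) = 3 (expected 5)

The third line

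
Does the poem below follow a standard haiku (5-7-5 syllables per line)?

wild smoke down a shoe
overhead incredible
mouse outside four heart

Line 1: "wild smoke down a shoe": 1+1+1+1+1 = 5 ✓
Line 2: "overhead incredible": 3+4 = 7 ✓
Line 3: "mouse outside four heart": 1+2+1+1 = 5 ✓

Yes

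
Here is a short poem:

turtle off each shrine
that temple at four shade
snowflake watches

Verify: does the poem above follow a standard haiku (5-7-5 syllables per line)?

Line 1: turtle(2) + off(1) + each(1) + shrine(1) = 5 ✓
Line 2: that(1) + temple(2) + at(1) + four(1) + shade(1) = 6 (expected 7)
Line 3: snowflake(2) + watches(2) = 4 (expected 5)

No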